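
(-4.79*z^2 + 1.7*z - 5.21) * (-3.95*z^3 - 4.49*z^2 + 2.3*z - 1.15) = 18.9205*z^5 + 14.7921*z^4 + 1.9295*z^3 + 32.8114*z^2 - 13.938*z + 5.9915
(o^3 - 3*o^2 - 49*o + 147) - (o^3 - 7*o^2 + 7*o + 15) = 4*o^2 - 56*o + 132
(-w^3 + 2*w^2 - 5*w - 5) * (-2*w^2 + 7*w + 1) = 2*w^5 - 11*w^4 + 23*w^3 - 23*w^2 - 40*w - 5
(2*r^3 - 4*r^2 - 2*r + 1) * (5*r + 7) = 10*r^4 - 6*r^3 - 38*r^2 - 9*r + 7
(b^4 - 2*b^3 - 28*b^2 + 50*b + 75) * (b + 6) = b^5 + 4*b^4 - 40*b^3 - 118*b^2 + 375*b + 450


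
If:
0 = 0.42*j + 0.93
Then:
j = -2.21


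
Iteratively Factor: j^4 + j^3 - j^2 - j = (j + 1)*(j^3 - j) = j*(j + 1)*(j^2 - 1) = j*(j + 1)^2*(j - 1)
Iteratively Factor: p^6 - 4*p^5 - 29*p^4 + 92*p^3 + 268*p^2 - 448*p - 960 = (p + 2)*(p^5 - 6*p^4 - 17*p^3 + 126*p^2 + 16*p - 480) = (p - 4)*(p + 2)*(p^4 - 2*p^3 - 25*p^2 + 26*p + 120) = (p - 4)*(p - 3)*(p + 2)*(p^3 + p^2 - 22*p - 40) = (p - 5)*(p - 4)*(p - 3)*(p + 2)*(p^2 + 6*p + 8) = (p - 5)*(p - 4)*(p - 3)*(p + 2)^2*(p + 4)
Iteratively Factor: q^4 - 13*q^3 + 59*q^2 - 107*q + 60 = (q - 5)*(q^3 - 8*q^2 + 19*q - 12) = (q - 5)*(q - 1)*(q^2 - 7*q + 12) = (q - 5)*(q - 3)*(q - 1)*(q - 4)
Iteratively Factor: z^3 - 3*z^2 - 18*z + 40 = (z - 2)*(z^2 - z - 20) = (z - 2)*(z + 4)*(z - 5)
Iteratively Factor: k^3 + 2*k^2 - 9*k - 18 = (k - 3)*(k^2 + 5*k + 6) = (k - 3)*(k + 3)*(k + 2)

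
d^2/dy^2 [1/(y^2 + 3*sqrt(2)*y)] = 2*(-y*(y + 3*sqrt(2)) + (2*y + 3*sqrt(2))^2)/(y^3*(y + 3*sqrt(2))^3)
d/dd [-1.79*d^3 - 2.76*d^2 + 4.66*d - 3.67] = -5.37*d^2 - 5.52*d + 4.66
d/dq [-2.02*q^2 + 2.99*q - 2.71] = 2.99 - 4.04*q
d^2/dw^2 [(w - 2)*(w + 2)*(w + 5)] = 6*w + 10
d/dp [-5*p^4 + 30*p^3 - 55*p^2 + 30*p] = -20*p^3 + 90*p^2 - 110*p + 30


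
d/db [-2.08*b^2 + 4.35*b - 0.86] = 4.35 - 4.16*b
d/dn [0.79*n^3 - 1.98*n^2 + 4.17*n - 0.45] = 2.37*n^2 - 3.96*n + 4.17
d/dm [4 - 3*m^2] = -6*m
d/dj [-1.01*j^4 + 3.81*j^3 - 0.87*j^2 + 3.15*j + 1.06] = -4.04*j^3 + 11.43*j^2 - 1.74*j + 3.15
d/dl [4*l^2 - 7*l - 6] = 8*l - 7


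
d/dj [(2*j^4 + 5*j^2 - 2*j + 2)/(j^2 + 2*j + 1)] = 2*(2*j^4 + 4*j^3 + 6*j - 3)/(j^3 + 3*j^2 + 3*j + 1)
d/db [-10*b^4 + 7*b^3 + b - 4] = -40*b^3 + 21*b^2 + 1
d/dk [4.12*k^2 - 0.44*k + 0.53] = 8.24*k - 0.44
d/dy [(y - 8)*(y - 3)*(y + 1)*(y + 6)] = 4*y^3 - 12*y^2 - 94*y + 102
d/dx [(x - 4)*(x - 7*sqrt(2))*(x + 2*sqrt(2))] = 3*x^2 - 10*sqrt(2)*x - 8*x - 28 + 20*sqrt(2)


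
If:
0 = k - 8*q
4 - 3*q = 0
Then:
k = 32/3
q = 4/3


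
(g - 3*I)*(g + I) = g^2 - 2*I*g + 3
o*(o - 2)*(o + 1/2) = o^3 - 3*o^2/2 - o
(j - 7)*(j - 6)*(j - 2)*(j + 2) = j^4 - 13*j^3 + 38*j^2 + 52*j - 168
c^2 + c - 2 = (c - 1)*(c + 2)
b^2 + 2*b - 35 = (b - 5)*(b + 7)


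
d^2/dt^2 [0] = 0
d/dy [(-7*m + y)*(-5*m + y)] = -12*m + 2*y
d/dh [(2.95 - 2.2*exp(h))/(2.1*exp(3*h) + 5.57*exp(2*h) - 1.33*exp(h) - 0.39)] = (9.24*exp(3*h) - 6.331*exp(2*h) - 32.863*exp(h) + 4.7815)*exp(h)/(4.41*exp(6*h) + 23.394*exp(5*h) + 25.4389*exp(4*h) - 16.4542*exp(3*h) - 2.5757*exp(2*h) + 1.0374*exp(h) + 0.1521)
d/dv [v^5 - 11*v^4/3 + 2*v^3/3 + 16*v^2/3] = v*(15*v^3 - 44*v^2 + 6*v + 32)/3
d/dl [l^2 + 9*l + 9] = 2*l + 9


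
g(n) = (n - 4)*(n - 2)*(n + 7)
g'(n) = (n - 4)*(n - 2) + (n - 4)*(n + 7) + (n - 2)*(n + 7) = 3*n^2 + 2*n - 34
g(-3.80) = 144.77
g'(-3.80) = 1.72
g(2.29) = -4.61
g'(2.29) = -13.69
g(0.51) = 39.05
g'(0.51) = -32.20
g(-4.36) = 140.37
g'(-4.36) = 14.31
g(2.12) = -2.06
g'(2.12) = -16.28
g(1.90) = 1.87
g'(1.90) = -19.37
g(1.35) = 14.38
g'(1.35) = -25.83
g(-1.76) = 113.49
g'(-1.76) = -28.23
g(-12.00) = -1120.00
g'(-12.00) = 374.00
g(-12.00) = -1120.00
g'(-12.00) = 374.00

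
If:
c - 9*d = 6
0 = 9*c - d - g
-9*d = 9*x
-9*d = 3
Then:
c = 3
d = -1/3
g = 82/3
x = 1/3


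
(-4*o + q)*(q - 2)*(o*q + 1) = -4*o^2*q^2 + 8*o^2*q + o*q^3 - 2*o*q^2 - 4*o*q + 8*o + q^2 - 2*q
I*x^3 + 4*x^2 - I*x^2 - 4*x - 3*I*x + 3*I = (x - 1)*(x - 3*I)*(I*x + 1)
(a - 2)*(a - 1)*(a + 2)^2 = a^4 + a^3 - 6*a^2 - 4*a + 8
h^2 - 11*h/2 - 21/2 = (h - 7)*(h + 3/2)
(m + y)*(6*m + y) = 6*m^2 + 7*m*y + y^2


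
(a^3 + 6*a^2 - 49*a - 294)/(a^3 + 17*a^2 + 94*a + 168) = (a - 7)/(a + 4)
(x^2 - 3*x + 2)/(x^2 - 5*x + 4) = (x - 2)/(x - 4)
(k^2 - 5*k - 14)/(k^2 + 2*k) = (k - 7)/k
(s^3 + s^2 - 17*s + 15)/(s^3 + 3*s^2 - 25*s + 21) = (s + 5)/(s + 7)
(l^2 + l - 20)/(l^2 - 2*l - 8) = (l + 5)/(l + 2)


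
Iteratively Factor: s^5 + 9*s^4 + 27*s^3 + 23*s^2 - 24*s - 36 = (s + 2)*(s^4 + 7*s^3 + 13*s^2 - 3*s - 18) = (s - 1)*(s + 2)*(s^3 + 8*s^2 + 21*s + 18) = (s - 1)*(s + 2)*(s + 3)*(s^2 + 5*s + 6) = (s - 1)*(s + 2)^2*(s + 3)*(s + 3)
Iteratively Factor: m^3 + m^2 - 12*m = (m - 3)*(m^2 + 4*m) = (m - 3)*(m + 4)*(m)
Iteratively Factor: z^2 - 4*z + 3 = (z - 1)*(z - 3)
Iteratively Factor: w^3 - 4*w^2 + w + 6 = (w + 1)*(w^2 - 5*w + 6) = (w - 3)*(w + 1)*(w - 2)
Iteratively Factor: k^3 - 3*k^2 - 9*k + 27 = (k - 3)*(k^2 - 9) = (k - 3)*(k + 3)*(k - 3)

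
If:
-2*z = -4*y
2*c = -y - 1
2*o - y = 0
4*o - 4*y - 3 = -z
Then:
No Solution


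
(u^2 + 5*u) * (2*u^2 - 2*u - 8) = 2*u^4 + 8*u^3 - 18*u^2 - 40*u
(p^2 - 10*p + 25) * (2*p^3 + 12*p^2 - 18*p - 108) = 2*p^5 - 8*p^4 - 88*p^3 + 372*p^2 + 630*p - 2700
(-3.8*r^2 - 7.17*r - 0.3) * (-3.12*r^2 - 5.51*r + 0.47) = 11.856*r^4 + 43.3084*r^3 + 38.6567*r^2 - 1.7169*r - 0.141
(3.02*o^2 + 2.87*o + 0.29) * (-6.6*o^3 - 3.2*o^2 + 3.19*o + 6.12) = -19.932*o^5 - 28.606*o^4 - 1.4642*o^3 + 26.7097*o^2 + 18.4895*o + 1.7748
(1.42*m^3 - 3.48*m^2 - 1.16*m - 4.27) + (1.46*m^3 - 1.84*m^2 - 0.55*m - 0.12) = 2.88*m^3 - 5.32*m^2 - 1.71*m - 4.39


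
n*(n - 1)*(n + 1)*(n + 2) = n^4 + 2*n^3 - n^2 - 2*n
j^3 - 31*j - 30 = (j - 6)*(j + 1)*(j + 5)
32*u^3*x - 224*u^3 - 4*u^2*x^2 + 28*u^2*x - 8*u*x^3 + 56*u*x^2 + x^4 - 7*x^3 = (-8*u + x)*(-2*u + x)*(2*u + x)*(x - 7)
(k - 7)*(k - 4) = k^2 - 11*k + 28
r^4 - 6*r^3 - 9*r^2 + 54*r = r*(r - 6)*(r - 3)*(r + 3)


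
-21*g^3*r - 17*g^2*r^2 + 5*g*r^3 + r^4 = r*(-3*g + r)*(g + r)*(7*g + r)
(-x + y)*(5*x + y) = -5*x^2 + 4*x*y + y^2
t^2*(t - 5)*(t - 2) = t^4 - 7*t^3 + 10*t^2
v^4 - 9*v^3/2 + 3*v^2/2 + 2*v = v*(v - 4)*(v - 1)*(v + 1/2)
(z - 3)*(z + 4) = z^2 + z - 12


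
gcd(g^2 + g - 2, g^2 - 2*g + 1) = g - 1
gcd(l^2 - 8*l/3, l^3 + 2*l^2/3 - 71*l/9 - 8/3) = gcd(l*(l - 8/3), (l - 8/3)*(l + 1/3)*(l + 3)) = l - 8/3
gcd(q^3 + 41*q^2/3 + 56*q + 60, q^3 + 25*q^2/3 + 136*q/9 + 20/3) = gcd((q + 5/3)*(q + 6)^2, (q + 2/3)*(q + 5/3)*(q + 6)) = q^2 + 23*q/3 + 10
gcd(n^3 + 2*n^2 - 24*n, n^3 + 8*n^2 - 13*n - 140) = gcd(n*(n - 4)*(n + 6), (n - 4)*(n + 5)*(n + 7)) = n - 4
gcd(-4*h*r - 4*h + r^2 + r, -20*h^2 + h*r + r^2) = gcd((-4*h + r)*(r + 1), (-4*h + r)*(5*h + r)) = -4*h + r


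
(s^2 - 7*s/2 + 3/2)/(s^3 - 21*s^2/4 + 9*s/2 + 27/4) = 2*(2*s - 1)/(4*s^2 - 9*s - 9)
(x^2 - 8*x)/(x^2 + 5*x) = (x - 8)/(x + 5)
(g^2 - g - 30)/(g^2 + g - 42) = (g + 5)/(g + 7)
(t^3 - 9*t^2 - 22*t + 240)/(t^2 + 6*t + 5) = (t^2 - 14*t + 48)/(t + 1)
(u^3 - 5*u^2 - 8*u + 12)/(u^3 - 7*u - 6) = (u^2 - 7*u + 6)/(u^2 - 2*u - 3)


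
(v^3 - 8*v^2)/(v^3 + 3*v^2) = (v - 8)/(v + 3)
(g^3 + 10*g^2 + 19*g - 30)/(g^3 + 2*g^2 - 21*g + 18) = (g + 5)/(g - 3)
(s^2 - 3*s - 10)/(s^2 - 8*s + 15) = (s + 2)/(s - 3)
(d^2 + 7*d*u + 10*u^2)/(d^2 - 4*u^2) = (-d - 5*u)/(-d + 2*u)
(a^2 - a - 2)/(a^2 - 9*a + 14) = (a + 1)/(a - 7)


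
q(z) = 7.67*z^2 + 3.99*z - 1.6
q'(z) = 15.34*z + 3.99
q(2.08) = 39.88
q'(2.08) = 35.90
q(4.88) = 200.53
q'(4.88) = 78.85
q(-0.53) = -1.56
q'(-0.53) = -4.14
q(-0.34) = -2.07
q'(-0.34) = -1.23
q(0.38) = 1.02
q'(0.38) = 9.82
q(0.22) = -0.35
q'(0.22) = 7.36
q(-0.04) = -1.75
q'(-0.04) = 3.38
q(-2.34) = 31.06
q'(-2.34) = -31.91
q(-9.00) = 583.76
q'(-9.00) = -134.07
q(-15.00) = 1664.30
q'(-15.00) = -226.11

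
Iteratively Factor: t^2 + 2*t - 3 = (t - 1)*(t + 3)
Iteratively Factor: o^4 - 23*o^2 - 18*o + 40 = (o + 4)*(o^3 - 4*o^2 - 7*o + 10) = (o + 2)*(o + 4)*(o^2 - 6*o + 5) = (o - 5)*(o + 2)*(o + 4)*(o - 1)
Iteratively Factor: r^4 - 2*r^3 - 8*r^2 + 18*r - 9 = (r - 3)*(r^3 + r^2 - 5*r + 3) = (r - 3)*(r + 3)*(r^2 - 2*r + 1) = (r - 3)*(r - 1)*(r + 3)*(r - 1)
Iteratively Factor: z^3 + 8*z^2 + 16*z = (z + 4)*(z^2 + 4*z) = (z + 4)^2*(z)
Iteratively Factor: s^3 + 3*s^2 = (s)*(s^2 + 3*s) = s*(s + 3)*(s)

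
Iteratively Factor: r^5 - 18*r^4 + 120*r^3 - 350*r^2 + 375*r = (r - 3)*(r^4 - 15*r^3 + 75*r^2 - 125*r) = (r - 5)*(r - 3)*(r^3 - 10*r^2 + 25*r) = (r - 5)^2*(r - 3)*(r^2 - 5*r) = r*(r - 5)^2*(r - 3)*(r - 5)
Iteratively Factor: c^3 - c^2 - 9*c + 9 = (c + 3)*(c^2 - 4*c + 3) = (c - 3)*(c + 3)*(c - 1)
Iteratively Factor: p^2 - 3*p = (p - 3)*(p)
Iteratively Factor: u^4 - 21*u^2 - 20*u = (u + 1)*(u^3 - u^2 - 20*u) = (u + 1)*(u + 4)*(u^2 - 5*u) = u*(u + 1)*(u + 4)*(u - 5)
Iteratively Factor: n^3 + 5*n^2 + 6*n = (n)*(n^2 + 5*n + 6) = n*(n + 3)*(n + 2)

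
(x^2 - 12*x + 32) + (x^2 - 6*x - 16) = 2*x^2 - 18*x + 16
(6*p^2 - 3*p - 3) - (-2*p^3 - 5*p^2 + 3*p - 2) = 2*p^3 + 11*p^2 - 6*p - 1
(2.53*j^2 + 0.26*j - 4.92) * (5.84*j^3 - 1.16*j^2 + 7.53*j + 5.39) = 14.7752*j^5 - 1.4164*j^4 - 9.9835*j^3 + 21.3017*j^2 - 35.6462*j - 26.5188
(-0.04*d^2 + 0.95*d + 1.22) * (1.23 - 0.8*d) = 0.032*d^3 - 0.8092*d^2 + 0.1925*d + 1.5006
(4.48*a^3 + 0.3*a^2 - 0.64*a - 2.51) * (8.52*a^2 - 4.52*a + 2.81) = 38.1696*a^5 - 17.6936*a^4 + 5.78*a^3 - 17.6494*a^2 + 9.5468*a - 7.0531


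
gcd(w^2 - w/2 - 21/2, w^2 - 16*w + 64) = 1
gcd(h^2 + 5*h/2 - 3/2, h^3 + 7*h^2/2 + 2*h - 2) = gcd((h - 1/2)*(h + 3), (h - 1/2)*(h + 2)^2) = h - 1/2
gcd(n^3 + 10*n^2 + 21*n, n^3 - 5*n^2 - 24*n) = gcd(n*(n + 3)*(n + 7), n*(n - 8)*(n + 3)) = n^2 + 3*n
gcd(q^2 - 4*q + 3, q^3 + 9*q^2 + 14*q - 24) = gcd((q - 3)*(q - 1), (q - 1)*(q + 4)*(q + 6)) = q - 1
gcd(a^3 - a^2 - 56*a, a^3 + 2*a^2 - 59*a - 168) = a^2 - a - 56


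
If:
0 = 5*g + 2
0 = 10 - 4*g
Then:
No Solution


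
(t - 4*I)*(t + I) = t^2 - 3*I*t + 4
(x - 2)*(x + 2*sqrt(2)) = x^2 - 2*x + 2*sqrt(2)*x - 4*sqrt(2)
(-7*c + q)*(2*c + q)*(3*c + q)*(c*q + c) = -42*c^4*q - 42*c^4 - 29*c^3*q^2 - 29*c^3*q - 2*c^2*q^3 - 2*c^2*q^2 + c*q^4 + c*q^3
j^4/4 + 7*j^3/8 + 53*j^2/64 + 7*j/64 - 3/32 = (j/4 + 1/2)*(j - 1/4)*(j + 3/4)*(j + 1)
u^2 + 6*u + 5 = (u + 1)*(u + 5)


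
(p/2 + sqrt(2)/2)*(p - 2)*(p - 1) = p^3/2 - 3*p^2/2 + sqrt(2)*p^2/2 - 3*sqrt(2)*p/2 + p + sqrt(2)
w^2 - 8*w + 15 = (w - 5)*(w - 3)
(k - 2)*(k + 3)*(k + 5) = k^3 + 6*k^2 - k - 30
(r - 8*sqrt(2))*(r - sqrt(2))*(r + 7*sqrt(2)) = r^3 - 2*sqrt(2)*r^2 - 110*r + 112*sqrt(2)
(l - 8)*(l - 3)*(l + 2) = l^3 - 9*l^2 + 2*l + 48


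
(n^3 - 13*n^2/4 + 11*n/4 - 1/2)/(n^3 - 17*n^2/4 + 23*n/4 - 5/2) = (4*n - 1)/(4*n - 5)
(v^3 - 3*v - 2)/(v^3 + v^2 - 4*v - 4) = (v + 1)/(v + 2)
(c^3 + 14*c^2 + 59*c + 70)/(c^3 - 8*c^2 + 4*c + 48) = (c^2 + 12*c + 35)/(c^2 - 10*c + 24)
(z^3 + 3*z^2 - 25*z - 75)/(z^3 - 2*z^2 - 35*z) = (z^2 - 2*z - 15)/(z*(z - 7))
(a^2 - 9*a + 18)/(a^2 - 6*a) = (a - 3)/a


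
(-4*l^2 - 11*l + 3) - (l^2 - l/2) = -5*l^2 - 21*l/2 + 3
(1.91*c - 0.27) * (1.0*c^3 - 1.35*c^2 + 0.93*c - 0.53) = 1.91*c^4 - 2.8485*c^3 + 2.1408*c^2 - 1.2634*c + 0.1431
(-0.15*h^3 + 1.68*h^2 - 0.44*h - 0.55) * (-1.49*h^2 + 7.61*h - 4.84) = 0.2235*h^5 - 3.6447*h^4 + 14.1664*h^3 - 10.6601*h^2 - 2.0559*h + 2.662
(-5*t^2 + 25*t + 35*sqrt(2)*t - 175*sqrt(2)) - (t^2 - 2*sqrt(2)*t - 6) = -6*t^2 + 25*t + 37*sqrt(2)*t - 175*sqrt(2) + 6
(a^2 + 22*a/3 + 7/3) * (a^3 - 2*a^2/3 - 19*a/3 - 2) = a^5 + 20*a^4/3 - 80*a^3/9 - 50*a^2 - 265*a/9 - 14/3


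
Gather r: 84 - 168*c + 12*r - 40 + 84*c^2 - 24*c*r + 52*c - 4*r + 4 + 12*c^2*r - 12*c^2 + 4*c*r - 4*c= 72*c^2 - 120*c + r*(12*c^2 - 20*c + 8) + 48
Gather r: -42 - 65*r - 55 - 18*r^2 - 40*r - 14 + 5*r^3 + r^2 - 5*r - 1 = 5*r^3 - 17*r^2 - 110*r - 112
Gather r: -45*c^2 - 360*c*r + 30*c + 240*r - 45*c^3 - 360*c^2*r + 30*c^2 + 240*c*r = -45*c^3 - 15*c^2 + 30*c + r*(-360*c^2 - 120*c + 240)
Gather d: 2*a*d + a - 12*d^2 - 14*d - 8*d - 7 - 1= a - 12*d^2 + d*(2*a - 22) - 8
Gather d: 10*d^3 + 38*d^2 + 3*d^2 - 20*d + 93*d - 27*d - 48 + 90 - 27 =10*d^3 + 41*d^2 + 46*d + 15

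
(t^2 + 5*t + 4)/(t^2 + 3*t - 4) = (t + 1)/(t - 1)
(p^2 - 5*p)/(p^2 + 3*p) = (p - 5)/(p + 3)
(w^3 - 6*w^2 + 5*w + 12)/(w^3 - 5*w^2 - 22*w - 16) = (w^2 - 7*w + 12)/(w^2 - 6*w - 16)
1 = 1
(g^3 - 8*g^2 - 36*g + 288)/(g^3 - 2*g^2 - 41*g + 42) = (g^2 - 14*g + 48)/(g^2 - 8*g + 7)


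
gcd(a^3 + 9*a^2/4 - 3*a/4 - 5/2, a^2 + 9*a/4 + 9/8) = 1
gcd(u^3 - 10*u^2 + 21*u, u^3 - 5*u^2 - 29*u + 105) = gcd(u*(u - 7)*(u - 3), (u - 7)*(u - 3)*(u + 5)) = u^2 - 10*u + 21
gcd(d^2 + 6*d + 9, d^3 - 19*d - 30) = d + 3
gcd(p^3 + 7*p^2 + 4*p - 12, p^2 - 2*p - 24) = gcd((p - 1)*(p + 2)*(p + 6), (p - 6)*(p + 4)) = 1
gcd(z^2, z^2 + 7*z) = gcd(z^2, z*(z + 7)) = z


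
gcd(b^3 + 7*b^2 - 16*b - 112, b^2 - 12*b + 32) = b - 4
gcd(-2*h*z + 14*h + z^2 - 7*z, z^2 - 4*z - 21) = z - 7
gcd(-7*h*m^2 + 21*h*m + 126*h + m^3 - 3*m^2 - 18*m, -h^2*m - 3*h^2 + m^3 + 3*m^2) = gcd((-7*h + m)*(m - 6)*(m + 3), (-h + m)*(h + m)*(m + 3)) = m + 3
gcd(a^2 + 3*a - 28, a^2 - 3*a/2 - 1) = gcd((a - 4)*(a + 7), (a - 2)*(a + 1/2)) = 1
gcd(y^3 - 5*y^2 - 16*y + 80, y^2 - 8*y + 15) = y - 5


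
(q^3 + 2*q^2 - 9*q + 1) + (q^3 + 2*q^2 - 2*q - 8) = 2*q^3 + 4*q^2 - 11*q - 7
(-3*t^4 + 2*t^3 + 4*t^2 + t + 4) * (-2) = 6*t^4 - 4*t^3 - 8*t^2 - 2*t - 8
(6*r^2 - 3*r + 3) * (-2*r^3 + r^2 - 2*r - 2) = -12*r^5 + 12*r^4 - 21*r^3 - 3*r^2 - 6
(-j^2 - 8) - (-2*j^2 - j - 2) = j^2 + j - 6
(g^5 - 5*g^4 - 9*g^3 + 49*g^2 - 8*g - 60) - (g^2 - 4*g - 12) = g^5 - 5*g^4 - 9*g^3 + 48*g^2 - 4*g - 48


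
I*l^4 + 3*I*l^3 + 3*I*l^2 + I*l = l*(l + 1)^2*(I*l + I)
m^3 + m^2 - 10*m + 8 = (m - 2)*(m - 1)*(m + 4)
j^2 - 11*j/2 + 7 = (j - 7/2)*(j - 2)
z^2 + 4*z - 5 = (z - 1)*(z + 5)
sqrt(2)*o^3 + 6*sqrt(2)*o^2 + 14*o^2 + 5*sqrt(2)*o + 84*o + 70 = (o + 5)*(o + 7*sqrt(2))*(sqrt(2)*o + sqrt(2))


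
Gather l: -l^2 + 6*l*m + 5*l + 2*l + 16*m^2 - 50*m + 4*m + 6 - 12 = -l^2 + l*(6*m + 7) + 16*m^2 - 46*m - 6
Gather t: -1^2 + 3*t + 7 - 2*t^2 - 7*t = -2*t^2 - 4*t + 6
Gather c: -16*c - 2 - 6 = -16*c - 8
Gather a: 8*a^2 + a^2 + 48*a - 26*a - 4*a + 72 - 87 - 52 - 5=9*a^2 + 18*a - 72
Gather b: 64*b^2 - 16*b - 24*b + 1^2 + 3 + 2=64*b^2 - 40*b + 6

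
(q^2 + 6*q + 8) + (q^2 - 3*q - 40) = 2*q^2 + 3*q - 32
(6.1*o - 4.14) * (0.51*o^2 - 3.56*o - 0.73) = 3.111*o^3 - 23.8274*o^2 + 10.2854*o + 3.0222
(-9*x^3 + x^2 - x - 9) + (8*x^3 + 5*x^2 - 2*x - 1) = -x^3 + 6*x^2 - 3*x - 10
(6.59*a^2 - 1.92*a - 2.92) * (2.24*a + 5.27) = 14.7616*a^3 + 30.4285*a^2 - 16.6592*a - 15.3884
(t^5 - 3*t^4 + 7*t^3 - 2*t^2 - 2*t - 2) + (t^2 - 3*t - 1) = t^5 - 3*t^4 + 7*t^3 - t^2 - 5*t - 3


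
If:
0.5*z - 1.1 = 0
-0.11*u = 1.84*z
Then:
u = -36.80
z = 2.20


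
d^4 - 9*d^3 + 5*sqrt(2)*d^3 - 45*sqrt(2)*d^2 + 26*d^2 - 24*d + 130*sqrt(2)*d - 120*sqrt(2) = (d - 4)*(d - 3)*(d - 2)*(d + 5*sqrt(2))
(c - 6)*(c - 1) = c^2 - 7*c + 6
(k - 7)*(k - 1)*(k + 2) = k^3 - 6*k^2 - 9*k + 14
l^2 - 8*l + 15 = (l - 5)*(l - 3)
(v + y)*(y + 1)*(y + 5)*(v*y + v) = v^2*y^3 + 7*v^2*y^2 + 11*v^2*y + 5*v^2 + v*y^4 + 7*v*y^3 + 11*v*y^2 + 5*v*y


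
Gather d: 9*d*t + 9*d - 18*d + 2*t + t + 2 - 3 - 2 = d*(9*t - 9) + 3*t - 3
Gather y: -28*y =-28*y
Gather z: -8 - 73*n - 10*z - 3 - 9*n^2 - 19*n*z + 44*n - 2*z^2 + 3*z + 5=-9*n^2 - 29*n - 2*z^2 + z*(-19*n - 7) - 6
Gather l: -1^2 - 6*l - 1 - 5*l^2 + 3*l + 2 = -5*l^2 - 3*l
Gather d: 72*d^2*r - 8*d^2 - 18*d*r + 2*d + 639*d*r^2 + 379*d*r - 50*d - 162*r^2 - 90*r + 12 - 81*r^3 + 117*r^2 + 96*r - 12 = d^2*(72*r - 8) + d*(639*r^2 + 361*r - 48) - 81*r^3 - 45*r^2 + 6*r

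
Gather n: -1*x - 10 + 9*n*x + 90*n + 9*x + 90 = n*(9*x + 90) + 8*x + 80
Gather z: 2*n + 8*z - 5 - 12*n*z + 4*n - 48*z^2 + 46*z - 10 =6*n - 48*z^2 + z*(54 - 12*n) - 15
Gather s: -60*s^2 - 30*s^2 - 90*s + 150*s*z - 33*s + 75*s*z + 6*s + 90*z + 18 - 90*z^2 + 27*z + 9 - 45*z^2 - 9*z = -90*s^2 + s*(225*z - 117) - 135*z^2 + 108*z + 27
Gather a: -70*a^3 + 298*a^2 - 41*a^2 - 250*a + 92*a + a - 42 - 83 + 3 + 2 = -70*a^3 + 257*a^2 - 157*a - 120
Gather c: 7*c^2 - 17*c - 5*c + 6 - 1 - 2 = 7*c^2 - 22*c + 3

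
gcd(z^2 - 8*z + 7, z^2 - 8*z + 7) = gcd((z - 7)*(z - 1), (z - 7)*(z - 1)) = z^2 - 8*z + 7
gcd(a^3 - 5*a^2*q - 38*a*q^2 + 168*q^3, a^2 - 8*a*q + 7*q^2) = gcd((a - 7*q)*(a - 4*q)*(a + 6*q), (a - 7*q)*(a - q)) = -a + 7*q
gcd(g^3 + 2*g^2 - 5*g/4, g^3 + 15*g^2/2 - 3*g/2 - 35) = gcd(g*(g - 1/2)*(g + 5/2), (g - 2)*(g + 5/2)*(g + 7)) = g + 5/2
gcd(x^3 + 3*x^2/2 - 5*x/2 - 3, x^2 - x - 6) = x + 2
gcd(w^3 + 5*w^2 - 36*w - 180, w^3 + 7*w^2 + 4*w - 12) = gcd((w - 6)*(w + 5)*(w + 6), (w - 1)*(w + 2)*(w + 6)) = w + 6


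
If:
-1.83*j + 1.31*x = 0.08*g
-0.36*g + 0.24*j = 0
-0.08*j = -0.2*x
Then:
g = 0.00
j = 0.00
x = 0.00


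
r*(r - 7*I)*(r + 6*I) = r^3 - I*r^2 + 42*r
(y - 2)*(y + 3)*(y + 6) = y^3 + 7*y^2 - 36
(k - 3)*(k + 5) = k^2 + 2*k - 15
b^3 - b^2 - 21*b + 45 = (b - 3)^2*(b + 5)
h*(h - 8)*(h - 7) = h^3 - 15*h^2 + 56*h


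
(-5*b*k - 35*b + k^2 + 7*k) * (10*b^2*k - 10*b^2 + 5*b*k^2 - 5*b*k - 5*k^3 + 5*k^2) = -50*b^3*k^2 - 300*b^3*k + 350*b^3 - 15*b^2*k^3 - 90*b^2*k^2 + 105*b^2*k + 30*b*k^4 + 180*b*k^3 - 210*b*k^2 - 5*k^5 - 30*k^4 + 35*k^3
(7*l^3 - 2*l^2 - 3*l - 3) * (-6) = -42*l^3 + 12*l^2 + 18*l + 18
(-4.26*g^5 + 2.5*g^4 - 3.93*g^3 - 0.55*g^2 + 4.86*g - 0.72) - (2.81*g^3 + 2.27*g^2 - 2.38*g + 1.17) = -4.26*g^5 + 2.5*g^4 - 6.74*g^3 - 2.82*g^2 + 7.24*g - 1.89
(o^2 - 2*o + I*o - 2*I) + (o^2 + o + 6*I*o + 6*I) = 2*o^2 - o + 7*I*o + 4*I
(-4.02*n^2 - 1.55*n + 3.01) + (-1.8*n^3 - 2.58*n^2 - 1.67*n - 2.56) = -1.8*n^3 - 6.6*n^2 - 3.22*n + 0.45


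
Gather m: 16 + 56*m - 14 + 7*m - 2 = 63*m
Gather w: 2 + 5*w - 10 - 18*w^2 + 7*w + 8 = -18*w^2 + 12*w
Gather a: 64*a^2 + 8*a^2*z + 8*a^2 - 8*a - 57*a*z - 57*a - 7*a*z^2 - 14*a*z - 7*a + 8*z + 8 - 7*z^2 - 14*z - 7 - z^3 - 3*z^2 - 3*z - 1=a^2*(8*z + 72) + a*(-7*z^2 - 71*z - 72) - z^3 - 10*z^2 - 9*z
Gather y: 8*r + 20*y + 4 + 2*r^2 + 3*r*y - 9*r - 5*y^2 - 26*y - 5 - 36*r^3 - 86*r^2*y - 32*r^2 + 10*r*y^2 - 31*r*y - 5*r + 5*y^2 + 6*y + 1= -36*r^3 - 30*r^2 + 10*r*y^2 - 6*r + y*(-86*r^2 - 28*r)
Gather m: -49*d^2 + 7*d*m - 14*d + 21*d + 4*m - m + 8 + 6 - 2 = -49*d^2 + 7*d + m*(7*d + 3) + 12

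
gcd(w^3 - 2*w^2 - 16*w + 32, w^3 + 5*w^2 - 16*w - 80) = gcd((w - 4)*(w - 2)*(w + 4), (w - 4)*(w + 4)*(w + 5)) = w^2 - 16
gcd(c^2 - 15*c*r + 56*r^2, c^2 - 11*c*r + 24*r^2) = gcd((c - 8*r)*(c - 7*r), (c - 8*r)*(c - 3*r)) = -c + 8*r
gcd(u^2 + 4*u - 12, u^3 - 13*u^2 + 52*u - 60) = u - 2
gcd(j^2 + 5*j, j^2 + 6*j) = j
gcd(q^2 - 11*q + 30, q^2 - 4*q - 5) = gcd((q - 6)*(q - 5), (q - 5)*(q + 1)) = q - 5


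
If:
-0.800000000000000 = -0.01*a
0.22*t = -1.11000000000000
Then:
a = 80.00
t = -5.05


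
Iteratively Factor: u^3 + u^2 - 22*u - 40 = (u - 5)*(u^2 + 6*u + 8) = (u - 5)*(u + 2)*(u + 4)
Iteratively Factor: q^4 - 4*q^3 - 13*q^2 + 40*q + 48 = (q + 1)*(q^3 - 5*q^2 - 8*q + 48) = (q - 4)*(q + 1)*(q^2 - q - 12) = (q - 4)^2*(q + 1)*(q + 3)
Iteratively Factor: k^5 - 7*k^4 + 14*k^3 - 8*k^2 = (k - 4)*(k^4 - 3*k^3 + 2*k^2) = k*(k - 4)*(k^3 - 3*k^2 + 2*k) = k*(k - 4)*(k - 2)*(k^2 - k) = k^2*(k - 4)*(k - 2)*(k - 1)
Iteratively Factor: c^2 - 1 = (c + 1)*(c - 1)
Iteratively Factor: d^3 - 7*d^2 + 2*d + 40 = (d - 4)*(d^2 - 3*d - 10) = (d - 5)*(d - 4)*(d + 2)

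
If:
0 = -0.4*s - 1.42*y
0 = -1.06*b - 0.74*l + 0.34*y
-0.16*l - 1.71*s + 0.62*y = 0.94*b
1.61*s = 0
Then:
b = 0.00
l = 0.00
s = 0.00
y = 0.00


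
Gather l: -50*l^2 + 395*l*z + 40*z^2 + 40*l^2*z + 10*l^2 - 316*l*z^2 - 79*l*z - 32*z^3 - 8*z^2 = l^2*(40*z - 40) + l*(-316*z^2 + 316*z) - 32*z^3 + 32*z^2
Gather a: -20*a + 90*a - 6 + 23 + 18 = 70*a + 35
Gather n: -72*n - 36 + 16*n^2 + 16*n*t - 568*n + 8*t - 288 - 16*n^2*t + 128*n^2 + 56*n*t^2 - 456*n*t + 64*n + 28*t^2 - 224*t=n^2*(144 - 16*t) + n*(56*t^2 - 440*t - 576) + 28*t^2 - 216*t - 324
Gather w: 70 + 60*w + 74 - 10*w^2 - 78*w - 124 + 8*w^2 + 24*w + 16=-2*w^2 + 6*w + 36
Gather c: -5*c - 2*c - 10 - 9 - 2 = -7*c - 21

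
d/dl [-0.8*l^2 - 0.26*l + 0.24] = -1.6*l - 0.26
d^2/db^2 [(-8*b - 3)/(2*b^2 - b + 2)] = 2*(-(4*b - 1)^2*(8*b + 3) + 2*(24*b - 1)*(2*b^2 - b + 2))/(2*b^2 - b + 2)^3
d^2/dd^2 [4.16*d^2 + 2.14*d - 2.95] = 8.32000000000000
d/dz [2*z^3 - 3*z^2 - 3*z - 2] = 6*z^2 - 6*z - 3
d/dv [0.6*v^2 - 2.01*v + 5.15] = 1.2*v - 2.01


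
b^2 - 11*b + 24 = (b - 8)*(b - 3)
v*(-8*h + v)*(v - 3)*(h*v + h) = -8*h^2*v^3 + 16*h^2*v^2 + 24*h^2*v + h*v^4 - 2*h*v^3 - 3*h*v^2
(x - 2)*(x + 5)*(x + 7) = x^3 + 10*x^2 + 11*x - 70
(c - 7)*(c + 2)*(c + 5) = c^3 - 39*c - 70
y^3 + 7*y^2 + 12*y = y*(y + 3)*(y + 4)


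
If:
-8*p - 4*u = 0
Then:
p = -u/2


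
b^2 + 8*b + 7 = (b + 1)*(b + 7)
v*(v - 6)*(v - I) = v^3 - 6*v^2 - I*v^2 + 6*I*v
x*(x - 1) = x^2 - x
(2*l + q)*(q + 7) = 2*l*q + 14*l + q^2 + 7*q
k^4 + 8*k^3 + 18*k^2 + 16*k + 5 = (k + 1)^3*(k + 5)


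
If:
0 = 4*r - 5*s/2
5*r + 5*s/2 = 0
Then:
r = 0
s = 0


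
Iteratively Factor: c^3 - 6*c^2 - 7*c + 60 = (c + 3)*(c^2 - 9*c + 20) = (c - 4)*(c + 3)*(c - 5)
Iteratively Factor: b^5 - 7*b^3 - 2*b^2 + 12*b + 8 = (b - 2)*(b^4 + 2*b^3 - 3*b^2 - 8*b - 4) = (b - 2)*(b + 1)*(b^3 + b^2 - 4*b - 4) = (b - 2)*(b + 1)*(b + 2)*(b^2 - b - 2) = (b - 2)^2*(b + 1)*(b + 2)*(b + 1)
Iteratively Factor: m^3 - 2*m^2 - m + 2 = (m - 1)*(m^2 - m - 2) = (m - 2)*(m - 1)*(m + 1)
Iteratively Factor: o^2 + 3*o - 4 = (o - 1)*(o + 4)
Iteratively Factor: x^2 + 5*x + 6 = (x + 3)*(x + 2)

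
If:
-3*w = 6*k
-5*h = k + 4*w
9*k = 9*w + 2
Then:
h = 14/135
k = 2/27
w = -4/27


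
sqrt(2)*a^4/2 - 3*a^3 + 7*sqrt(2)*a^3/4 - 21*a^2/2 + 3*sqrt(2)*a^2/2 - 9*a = a*(a + 3/2)*(a - 3*sqrt(2))*(sqrt(2)*a/2 + sqrt(2))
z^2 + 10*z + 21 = (z + 3)*(z + 7)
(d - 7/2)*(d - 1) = d^2 - 9*d/2 + 7/2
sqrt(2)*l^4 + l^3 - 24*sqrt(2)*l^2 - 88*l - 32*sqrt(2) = (l - 4*sqrt(2))*(l + 2*sqrt(2))^2*(sqrt(2)*l + 1)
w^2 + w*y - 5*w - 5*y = (w - 5)*(w + y)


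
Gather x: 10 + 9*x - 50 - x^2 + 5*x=-x^2 + 14*x - 40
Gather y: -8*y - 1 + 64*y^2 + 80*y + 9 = 64*y^2 + 72*y + 8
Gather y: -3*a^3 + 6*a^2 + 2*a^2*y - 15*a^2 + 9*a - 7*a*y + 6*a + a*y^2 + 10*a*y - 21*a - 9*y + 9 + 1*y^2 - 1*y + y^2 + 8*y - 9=-3*a^3 - 9*a^2 - 6*a + y^2*(a + 2) + y*(2*a^2 + 3*a - 2)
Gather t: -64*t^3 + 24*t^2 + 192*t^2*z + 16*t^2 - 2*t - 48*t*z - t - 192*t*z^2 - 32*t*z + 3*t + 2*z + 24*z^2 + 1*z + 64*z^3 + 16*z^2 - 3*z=-64*t^3 + t^2*(192*z + 40) + t*(-192*z^2 - 80*z) + 64*z^3 + 40*z^2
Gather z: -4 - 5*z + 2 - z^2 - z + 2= -z^2 - 6*z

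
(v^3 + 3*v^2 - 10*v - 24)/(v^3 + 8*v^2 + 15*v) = (v^3 + 3*v^2 - 10*v - 24)/(v*(v^2 + 8*v + 15))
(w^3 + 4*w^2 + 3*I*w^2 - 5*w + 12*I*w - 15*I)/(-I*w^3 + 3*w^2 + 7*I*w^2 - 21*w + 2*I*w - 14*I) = (I*w^3 + w^2*(-3 + 4*I) - w*(12 + 5*I) + 15)/(w^3 + w^2*(-7 + 3*I) - w*(2 + 21*I) + 14)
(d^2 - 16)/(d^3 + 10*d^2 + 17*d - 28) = (d - 4)/(d^2 + 6*d - 7)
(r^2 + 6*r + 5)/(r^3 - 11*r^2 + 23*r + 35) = (r + 5)/(r^2 - 12*r + 35)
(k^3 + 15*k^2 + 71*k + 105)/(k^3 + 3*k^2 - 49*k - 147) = (k + 5)/(k - 7)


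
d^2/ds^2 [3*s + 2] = 0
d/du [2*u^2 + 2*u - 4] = 4*u + 2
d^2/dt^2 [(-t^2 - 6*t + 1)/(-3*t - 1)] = -52/(27*t^3 + 27*t^2 + 9*t + 1)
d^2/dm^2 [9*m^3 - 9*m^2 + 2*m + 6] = 54*m - 18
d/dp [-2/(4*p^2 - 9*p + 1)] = 2*(8*p - 9)/(4*p^2 - 9*p + 1)^2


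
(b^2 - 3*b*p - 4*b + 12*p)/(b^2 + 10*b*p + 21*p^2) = (b^2 - 3*b*p - 4*b + 12*p)/(b^2 + 10*b*p + 21*p^2)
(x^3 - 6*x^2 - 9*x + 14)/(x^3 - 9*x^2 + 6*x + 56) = (x - 1)/(x - 4)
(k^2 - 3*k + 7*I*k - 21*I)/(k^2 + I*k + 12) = (k^2 + k*(-3 + 7*I) - 21*I)/(k^2 + I*k + 12)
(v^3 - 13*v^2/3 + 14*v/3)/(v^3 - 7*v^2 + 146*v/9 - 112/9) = 3*v/(3*v - 8)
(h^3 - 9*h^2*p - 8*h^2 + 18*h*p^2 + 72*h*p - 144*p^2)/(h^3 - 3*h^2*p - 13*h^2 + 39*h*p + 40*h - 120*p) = (h - 6*p)/(h - 5)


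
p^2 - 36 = (p - 6)*(p + 6)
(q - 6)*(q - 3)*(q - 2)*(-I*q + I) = -I*q^4 + 12*I*q^3 - 47*I*q^2 + 72*I*q - 36*I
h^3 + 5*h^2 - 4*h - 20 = (h - 2)*(h + 2)*(h + 5)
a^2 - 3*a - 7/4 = (a - 7/2)*(a + 1/2)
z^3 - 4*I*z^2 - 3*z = z*(z - 3*I)*(z - I)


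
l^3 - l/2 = l*(l - sqrt(2)/2)*(l + sqrt(2)/2)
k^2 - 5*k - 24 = (k - 8)*(k + 3)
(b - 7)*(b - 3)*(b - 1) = b^3 - 11*b^2 + 31*b - 21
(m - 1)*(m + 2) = m^2 + m - 2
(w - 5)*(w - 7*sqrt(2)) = w^2 - 7*sqrt(2)*w - 5*w + 35*sqrt(2)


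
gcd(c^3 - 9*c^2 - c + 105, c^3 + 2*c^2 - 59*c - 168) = c + 3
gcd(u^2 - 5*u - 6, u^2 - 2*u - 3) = u + 1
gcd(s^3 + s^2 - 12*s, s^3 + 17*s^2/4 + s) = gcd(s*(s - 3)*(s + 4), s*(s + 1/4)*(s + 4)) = s^2 + 4*s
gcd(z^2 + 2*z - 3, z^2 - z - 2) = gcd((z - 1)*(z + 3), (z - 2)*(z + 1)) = 1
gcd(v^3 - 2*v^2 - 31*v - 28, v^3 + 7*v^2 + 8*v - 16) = v + 4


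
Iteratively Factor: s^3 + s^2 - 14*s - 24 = (s + 3)*(s^2 - 2*s - 8) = (s + 2)*(s + 3)*(s - 4)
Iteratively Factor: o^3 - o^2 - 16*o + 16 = (o - 4)*(o^2 + 3*o - 4) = (o - 4)*(o - 1)*(o + 4)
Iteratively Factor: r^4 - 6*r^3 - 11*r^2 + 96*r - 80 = (r - 1)*(r^3 - 5*r^2 - 16*r + 80) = (r - 1)*(r + 4)*(r^2 - 9*r + 20) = (r - 4)*(r - 1)*(r + 4)*(r - 5)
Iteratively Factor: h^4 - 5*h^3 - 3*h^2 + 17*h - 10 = (h + 2)*(h^3 - 7*h^2 + 11*h - 5) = (h - 1)*(h + 2)*(h^2 - 6*h + 5) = (h - 5)*(h - 1)*(h + 2)*(h - 1)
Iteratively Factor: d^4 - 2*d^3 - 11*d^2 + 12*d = (d + 3)*(d^3 - 5*d^2 + 4*d) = d*(d + 3)*(d^2 - 5*d + 4) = d*(d - 1)*(d + 3)*(d - 4)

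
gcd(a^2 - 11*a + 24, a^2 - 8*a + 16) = 1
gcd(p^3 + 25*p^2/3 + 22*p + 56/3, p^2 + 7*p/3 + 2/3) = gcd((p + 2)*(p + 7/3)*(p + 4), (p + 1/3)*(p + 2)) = p + 2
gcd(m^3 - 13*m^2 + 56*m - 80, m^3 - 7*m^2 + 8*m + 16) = m^2 - 8*m + 16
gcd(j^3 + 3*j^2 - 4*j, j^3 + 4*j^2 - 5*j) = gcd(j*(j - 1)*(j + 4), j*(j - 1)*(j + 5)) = j^2 - j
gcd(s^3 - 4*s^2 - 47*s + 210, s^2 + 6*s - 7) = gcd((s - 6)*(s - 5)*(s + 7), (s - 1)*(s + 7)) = s + 7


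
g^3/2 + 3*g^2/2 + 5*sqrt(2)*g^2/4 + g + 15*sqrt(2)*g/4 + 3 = (g/2 + sqrt(2))*(g + 3)*(g + sqrt(2)/2)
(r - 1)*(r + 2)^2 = r^3 + 3*r^2 - 4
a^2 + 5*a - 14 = (a - 2)*(a + 7)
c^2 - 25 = (c - 5)*(c + 5)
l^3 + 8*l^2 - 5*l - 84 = (l - 3)*(l + 4)*(l + 7)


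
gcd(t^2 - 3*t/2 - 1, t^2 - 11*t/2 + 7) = t - 2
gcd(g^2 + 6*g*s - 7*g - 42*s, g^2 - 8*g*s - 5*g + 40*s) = 1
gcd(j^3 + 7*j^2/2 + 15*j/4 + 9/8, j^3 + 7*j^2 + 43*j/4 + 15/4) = j^2 + 2*j + 3/4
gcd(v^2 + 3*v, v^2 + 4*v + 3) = v + 3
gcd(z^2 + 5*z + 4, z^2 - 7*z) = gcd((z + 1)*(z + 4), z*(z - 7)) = 1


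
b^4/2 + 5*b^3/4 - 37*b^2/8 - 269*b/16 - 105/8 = (b/2 + 1)*(b - 7/2)*(b + 3/2)*(b + 5/2)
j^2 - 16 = (j - 4)*(j + 4)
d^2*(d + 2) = d^3 + 2*d^2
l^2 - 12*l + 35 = (l - 7)*(l - 5)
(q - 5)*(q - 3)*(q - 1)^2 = q^4 - 10*q^3 + 32*q^2 - 38*q + 15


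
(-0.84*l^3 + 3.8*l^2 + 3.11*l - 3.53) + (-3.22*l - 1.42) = -0.84*l^3 + 3.8*l^2 - 0.11*l - 4.95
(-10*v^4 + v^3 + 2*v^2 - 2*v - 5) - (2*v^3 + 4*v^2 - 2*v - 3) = -10*v^4 - v^3 - 2*v^2 - 2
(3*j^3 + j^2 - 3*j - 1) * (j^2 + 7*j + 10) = 3*j^5 + 22*j^4 + 34*j^3 - 12*j^2 - 37*j - 10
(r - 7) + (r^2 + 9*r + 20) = r^2 + 10*r + 13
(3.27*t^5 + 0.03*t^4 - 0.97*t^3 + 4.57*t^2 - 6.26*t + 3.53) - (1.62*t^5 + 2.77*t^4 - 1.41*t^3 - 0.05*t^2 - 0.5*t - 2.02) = 1.65*t^5 - 2.74*t^4 + 0.44*t^3 + 4.62*t^2 - 5.76*t + 5.55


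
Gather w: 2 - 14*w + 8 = 10 - 14*w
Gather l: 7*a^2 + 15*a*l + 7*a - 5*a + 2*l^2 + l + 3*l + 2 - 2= 7*a^2 + 2*a + 2*l^2 + l*(15*a + 4)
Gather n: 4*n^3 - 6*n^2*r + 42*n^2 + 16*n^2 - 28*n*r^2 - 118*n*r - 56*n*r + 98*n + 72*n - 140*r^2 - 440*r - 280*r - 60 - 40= 4*n^3 + n^2*(58 - 6*r) + n*(-28*r^2 - 174*r + 170) - 140*r^2 - 720*r - 100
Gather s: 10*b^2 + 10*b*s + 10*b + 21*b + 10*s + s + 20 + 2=10*b^2 + 31*b + s*(10*b + 11) + 22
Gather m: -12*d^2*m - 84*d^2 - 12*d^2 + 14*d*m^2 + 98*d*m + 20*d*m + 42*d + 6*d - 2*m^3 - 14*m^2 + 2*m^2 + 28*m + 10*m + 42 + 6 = -96*d^2 + 48*d - 2*m^3 + m^2*(14*d - 12) + m*(-12*d^2 + 118*d + 38) + 48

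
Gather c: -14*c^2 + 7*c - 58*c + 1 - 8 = -14*c^2 - 51*c - 7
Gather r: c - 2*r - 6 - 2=c - 2*r - 8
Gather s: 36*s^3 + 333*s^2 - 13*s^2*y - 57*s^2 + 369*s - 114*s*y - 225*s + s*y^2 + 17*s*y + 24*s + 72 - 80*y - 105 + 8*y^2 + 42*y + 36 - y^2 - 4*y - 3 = 36*s^3 + s^2*(276 - 13*y) + s*(y^2 - 97*y + 168) + 7*y^2 - 42*y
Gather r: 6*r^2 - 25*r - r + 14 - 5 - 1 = 6*r^2 - 26*r + 8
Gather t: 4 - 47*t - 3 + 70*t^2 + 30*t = 70*t^2 - 17*t + 1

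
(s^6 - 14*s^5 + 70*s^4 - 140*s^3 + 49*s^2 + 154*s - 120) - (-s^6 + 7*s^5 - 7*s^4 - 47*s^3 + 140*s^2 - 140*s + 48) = 2*s^6 - 21*s^5 + 77*s^4 - 93*s^3 - 91*s^2 + 294*s - 168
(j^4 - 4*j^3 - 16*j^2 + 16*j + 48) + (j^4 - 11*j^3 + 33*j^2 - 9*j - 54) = 2*j^4 - 15*j^3 + 17*j^2 + 7*j - 6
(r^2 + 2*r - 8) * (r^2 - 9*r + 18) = r^4 - 7*r^3 - 8*r^2 + 108*r - 144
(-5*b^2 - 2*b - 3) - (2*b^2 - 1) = -7*b^2 - 2*b - 2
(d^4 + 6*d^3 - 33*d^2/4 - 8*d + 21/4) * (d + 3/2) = d^5 + 15*d^4/2 + 3*d^3/4 - 163*d^2/8 - 27*d/4 + 63/8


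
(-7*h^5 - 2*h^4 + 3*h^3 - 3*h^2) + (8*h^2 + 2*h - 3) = -7*h^5 - 2*h^4 + 3*h^3 + 5*h^2 + 2*h - 3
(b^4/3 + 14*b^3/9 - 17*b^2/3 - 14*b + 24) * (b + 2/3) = b^5/3 + 16*b^4/9 - 125*b^3/27 - 160*b^2/9 + 44*b/3 + 16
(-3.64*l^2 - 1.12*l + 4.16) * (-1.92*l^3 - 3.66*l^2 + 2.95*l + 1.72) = 6.9888*l^5 + 15.4728*l^4 - 14.626*l^3 - 24.7904*l^2 + 10.3456*l + 7.1552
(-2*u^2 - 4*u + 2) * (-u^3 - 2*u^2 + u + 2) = 2*u^5 + 8*u^4 + 4*u^3 - 12*u^2 - 6*u + 4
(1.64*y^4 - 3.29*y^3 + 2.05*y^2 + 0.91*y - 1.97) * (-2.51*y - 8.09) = -4.1164*y^5 - 5.0097*y^4 + 21.4706*y^3 - 18.8686*y^2 - 2.4172*y + 15.9373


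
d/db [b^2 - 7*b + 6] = 2*b - 7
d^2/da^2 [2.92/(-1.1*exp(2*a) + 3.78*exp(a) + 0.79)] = (2.92*(2.2*exp(a) - 3.78)*(4.4*exp(a) - 7.56)*exp(a) + (12.848*exp(a) - 11.0376)*(-1.1*exp(2*a) + 3.78*exp(a) + 0.79))*exp(a)/(-1.1*exp(2*a) + 3.78*exp(a) + 0.79)^3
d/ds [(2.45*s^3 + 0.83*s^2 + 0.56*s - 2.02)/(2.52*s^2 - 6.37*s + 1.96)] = (6.174*s^4 - 31.213*s^3 + 7.7077*s^2 + 13.4344*s - 11.7698)/(6.3504*s^4 - 32.1048*s^3 + 50.4553*s^2 - 24.9704*s + 3.8416)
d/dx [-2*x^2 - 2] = -4*x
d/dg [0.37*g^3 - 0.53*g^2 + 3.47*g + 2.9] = 1.11*g^2 - 1.06*g + 3.47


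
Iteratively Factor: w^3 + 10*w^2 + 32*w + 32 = (w + 2)*(w^2 + 8*w + 16) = (w + 2)*(w + 4)*(w + 4)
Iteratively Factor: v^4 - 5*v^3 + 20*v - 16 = (v - 2)*(v^3 - 3*v^2 - 6*v + 8) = (v - 2)*(v + 2)*(v^2 - 5*v + 4) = (v - 4)*(v - 2)*(v + 2)*(v - 1)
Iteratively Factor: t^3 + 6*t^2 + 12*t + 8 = (t + 2)*(t^2 + 4*t + 4) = (t + 2)^2*(t + 2)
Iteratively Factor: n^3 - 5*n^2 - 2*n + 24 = (n - 3)*(n^2 - 2*n - 8) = (n - 4)*(n - 3)*(n + 2)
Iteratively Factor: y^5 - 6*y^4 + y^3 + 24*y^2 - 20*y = (y + 2)*(y^4 - 8*y^3 + 17*y^2 - 10*y) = (y - 1)*(y + 2)*(y^3 - 7*y^2 + 10*y) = (y - 5)*(y - 1)*(y + 2)*(y^2 - 2*y) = y*(y - 5)*(y - 1)*(y + 2)*(y - 2)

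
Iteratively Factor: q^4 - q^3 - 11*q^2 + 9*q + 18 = (q + 3)*(q^3 - 4*q^2 + q + 6) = (q - 3)*(q + 3)*(q^2 - q - 2) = (q - 3)*(q + 1)*(q + 3)*(q - 2)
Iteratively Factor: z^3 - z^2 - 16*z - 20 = (z + 2)*(z^2 - 3*z - 10) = (z + 2)^2*(z - 5)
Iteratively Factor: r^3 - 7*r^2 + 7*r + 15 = (r + 1)*(r^2 - 8*r + 15) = (r - 5)*(r + 1)*(r - 3)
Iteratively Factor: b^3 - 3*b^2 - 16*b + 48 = (b - 3)*(b^2 - 16) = (b - 4)*(b - 3)*(b + 4)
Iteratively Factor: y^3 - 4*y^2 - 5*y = (y - 5)*(y^2 + y) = (y - 5)*(y + 1)*(y)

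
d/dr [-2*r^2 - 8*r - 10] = -4*r - 8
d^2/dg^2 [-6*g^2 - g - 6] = -12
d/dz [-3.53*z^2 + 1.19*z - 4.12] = 1.19 - 7.06*z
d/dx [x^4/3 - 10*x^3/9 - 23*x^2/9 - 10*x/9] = 4*x^3/3 - 10*x^2/3 - 46*x/9 - 10/9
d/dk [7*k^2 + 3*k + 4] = 14*k + 3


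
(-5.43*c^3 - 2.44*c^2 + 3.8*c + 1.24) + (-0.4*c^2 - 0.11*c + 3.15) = -5.43*c^3 - 2.84*c^2 + 3.69*c + 4.39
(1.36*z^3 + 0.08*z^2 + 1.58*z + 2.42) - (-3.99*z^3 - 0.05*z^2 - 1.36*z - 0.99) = 5.35*z^3 + 0.13*z^2 + 2.94*z + 3.41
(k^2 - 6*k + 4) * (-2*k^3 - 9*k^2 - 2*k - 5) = -2*k^5 + 3*k^4 + 44*k^3 - 29*k^2 + 22*k - 20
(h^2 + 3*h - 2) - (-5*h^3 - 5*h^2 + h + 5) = 5*h^3 + 6*h^2 + 2*h - 7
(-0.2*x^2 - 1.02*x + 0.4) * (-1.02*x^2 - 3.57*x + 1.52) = 0.204*x^4 + 1.7544*x^3 + 2.9294*x^2 - 2.9784*x + 0.608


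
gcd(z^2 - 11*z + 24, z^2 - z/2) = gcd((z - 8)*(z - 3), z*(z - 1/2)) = 1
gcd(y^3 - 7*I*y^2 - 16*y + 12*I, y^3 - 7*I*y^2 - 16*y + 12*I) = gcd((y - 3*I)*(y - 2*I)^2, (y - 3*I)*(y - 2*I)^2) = y^3 - 7*I*y^2 - 16*y + 12*I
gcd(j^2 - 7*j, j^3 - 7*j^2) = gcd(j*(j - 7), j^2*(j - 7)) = j^2 - 7*j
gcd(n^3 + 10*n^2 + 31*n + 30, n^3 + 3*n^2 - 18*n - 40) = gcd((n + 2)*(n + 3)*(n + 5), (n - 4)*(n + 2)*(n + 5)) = n^2 + 7*n + 10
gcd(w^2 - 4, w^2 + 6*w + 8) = w + 2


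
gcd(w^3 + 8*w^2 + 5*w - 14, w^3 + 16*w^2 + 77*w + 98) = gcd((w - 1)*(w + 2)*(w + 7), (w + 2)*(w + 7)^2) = w^2 + 9*w + 14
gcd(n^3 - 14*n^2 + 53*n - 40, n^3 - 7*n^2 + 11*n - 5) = n^2 - 6*n + 5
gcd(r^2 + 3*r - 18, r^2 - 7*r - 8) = 1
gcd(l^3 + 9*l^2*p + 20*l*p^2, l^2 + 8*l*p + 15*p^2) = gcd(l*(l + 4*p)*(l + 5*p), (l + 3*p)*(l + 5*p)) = l + 5*p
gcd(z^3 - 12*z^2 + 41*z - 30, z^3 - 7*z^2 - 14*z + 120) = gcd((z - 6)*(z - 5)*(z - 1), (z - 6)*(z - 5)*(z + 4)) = z^2 - 11*z + 30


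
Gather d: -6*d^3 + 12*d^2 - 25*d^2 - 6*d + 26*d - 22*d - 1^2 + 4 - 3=-6*d^3 - 13*d^2 - 2*d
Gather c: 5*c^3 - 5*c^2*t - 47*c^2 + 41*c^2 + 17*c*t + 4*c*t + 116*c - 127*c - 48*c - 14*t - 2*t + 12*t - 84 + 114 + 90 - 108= 5*c^3 + c^2*(-5*t - 6) + c*(21*t - 59) - 4*t + 12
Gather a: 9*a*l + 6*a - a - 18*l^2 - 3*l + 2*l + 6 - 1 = a*(9*l + 5) - 18*l^2 - l + 5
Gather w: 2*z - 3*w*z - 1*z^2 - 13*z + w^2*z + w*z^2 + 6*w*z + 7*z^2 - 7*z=w^2*z + w*(z^2 + 3*z) + 6*z^2 - 18*z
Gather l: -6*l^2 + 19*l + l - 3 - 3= -6*l^2 + 20*l - 6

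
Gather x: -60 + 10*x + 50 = 10*x - 10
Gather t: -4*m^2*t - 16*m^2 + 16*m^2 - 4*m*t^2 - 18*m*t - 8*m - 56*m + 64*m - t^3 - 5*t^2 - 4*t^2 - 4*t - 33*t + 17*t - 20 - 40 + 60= -t^3 + t^2*(-4*m - 9) + t*(-4*m^2 - 18*m - 20)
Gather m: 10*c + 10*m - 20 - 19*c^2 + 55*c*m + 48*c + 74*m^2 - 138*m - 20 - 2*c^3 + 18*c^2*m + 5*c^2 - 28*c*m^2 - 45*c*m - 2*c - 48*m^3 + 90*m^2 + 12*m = -2*c^3 - 14*c^2 + 56*c - 48*m^3 + m^2*(164 - 28*c) + m*(18*c^2 + 10*c - 116) - 40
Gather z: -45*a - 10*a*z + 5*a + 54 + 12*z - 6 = -40*a + z*(12 - 10*a) + 48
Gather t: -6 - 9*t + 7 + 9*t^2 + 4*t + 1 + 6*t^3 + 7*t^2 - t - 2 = 6*t^3 + 16*t^2 - 6*t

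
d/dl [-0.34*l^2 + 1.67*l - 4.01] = 1.67 - 0.68*l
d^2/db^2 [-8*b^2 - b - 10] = -16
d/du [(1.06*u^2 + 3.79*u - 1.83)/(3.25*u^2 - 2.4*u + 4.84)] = (-14.8615*u^2 + 22.1558*u + 13.9516)/(10.5625*u^4 - 15.6*u^3 + 37.22*u^2 - 23.232*u + 23.4256)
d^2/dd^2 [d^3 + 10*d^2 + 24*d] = 6*d + 20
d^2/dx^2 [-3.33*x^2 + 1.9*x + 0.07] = -6.66000000000000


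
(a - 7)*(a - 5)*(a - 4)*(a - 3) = a^4 - 19*a^3 + 131*a^2 - 389*a + 420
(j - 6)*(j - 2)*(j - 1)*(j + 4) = j^4 - 5*j^3 - 16*j^2 + 68*j - 48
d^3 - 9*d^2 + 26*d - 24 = (d - 4)*(d - 3)*(d - 2)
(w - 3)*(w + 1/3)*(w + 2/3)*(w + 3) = w^4 + w^3 - 79*w^2/9 - 9*w - 2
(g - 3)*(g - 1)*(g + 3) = g^3 - g^2 - 9*g + 9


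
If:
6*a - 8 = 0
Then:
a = 4/3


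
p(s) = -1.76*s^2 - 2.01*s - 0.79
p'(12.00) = -44.25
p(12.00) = -278.35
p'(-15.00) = 50.79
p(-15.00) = -366.64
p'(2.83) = -11.97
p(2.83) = -20.57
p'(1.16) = -6.09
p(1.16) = -5.49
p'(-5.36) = 16.86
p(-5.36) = -40.58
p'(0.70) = -4.47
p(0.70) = -3.06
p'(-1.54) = 3.41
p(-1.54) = -1.87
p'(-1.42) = 2.99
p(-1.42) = -1.48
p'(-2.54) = 6.93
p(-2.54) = -7.04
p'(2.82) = -11.94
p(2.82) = -20.45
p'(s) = -3.52*s - 2.01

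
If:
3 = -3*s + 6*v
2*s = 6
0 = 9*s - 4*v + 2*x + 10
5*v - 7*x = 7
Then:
No Solution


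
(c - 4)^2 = c^2 - 8*c + 16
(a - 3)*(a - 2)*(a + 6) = a^3 + a^2 - 24*a + 36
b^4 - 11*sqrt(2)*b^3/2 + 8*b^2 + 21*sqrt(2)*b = b*(b - 7*sqrt(2)/2)*(b - 3*sqrt(2))*(b + sqrt(2))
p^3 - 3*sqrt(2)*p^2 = p^2*(p - 3*sqrt(2))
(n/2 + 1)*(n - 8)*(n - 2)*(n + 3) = n^4/2 - 5*n^3/2 - 14*n^2 + 10*n + 48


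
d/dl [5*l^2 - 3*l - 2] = 10*l - 3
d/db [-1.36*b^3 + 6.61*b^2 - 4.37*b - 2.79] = -4.08*b^2 + 13.22*b - 4.37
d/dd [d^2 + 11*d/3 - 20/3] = 2*d + 11/3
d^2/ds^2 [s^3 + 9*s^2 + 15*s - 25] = 6*s + 18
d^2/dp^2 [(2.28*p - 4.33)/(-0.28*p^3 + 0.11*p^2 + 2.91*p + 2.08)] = (-1.072512*p^5 + 4.495008*p^4 - 5.904488*p^3 - 36.78861*p^2 + 26.576934*p + 98.953106)/(0.021952*p^9 - 0.025872*p^8 - 0.674268*p^7 + 0.047221*p^6 + 7.391955*p^5 + 7.298727*p^4 - 25.002843*p^3 - 54.268656*p^2 - 37.769472*p - 8.998912)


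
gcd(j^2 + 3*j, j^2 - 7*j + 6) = 1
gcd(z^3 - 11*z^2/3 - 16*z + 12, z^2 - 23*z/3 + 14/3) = z - 2/3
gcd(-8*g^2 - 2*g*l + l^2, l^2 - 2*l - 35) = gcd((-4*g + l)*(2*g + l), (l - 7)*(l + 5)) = 1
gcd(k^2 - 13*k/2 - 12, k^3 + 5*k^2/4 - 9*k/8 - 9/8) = k + 3/2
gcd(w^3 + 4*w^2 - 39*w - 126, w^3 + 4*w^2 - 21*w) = w + 7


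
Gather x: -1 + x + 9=x + 8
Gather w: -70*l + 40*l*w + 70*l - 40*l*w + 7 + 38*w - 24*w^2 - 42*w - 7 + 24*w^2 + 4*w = 0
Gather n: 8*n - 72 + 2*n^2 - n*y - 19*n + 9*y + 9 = 2*n^2 + n*(-y - 11) + 9*y - 63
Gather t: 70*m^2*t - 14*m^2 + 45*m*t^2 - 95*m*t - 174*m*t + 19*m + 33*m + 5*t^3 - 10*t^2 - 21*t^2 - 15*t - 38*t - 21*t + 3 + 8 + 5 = -14*m^2 + 52*m + 5*t^3 + t^2*(45*m - 31) + t*(70*m^2 - 269*m - 74) + 16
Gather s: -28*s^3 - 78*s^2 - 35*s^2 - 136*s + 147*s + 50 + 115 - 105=-28*s^3 - 113*s^2 + 11*s + 60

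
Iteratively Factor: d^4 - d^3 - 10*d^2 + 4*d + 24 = (d - 3)*(d^3 + 2*d^2 - 4*d - 8) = (d - 3)*(d + 2)*(d^2 - 4) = (d - 3)*(d + 2)^2*(d - 2)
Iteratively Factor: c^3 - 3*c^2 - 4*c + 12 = (c - 2)*(c^2 - c - 6) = (c - 3)*(c - 2)*(c + 2)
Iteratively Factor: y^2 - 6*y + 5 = (y - 5)*(y - 1)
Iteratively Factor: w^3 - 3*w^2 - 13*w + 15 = (w + 3)*(w^2 - 6*w + 5) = (w - 1)*(w + 3)*(w - 5)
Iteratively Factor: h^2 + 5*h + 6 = (h + 2)*(h + 3)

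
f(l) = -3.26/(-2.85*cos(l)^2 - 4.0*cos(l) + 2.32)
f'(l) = -3.26*(-5.7*sin(l)*cos(l) - 4.0*sin(l))/(-2.85*cos(l)^2 - 4.0*cos(l) + 2.32)^2 = (18.582*cos(l) + 13.04)*sin(l)/(2.85*cos(l)^2 + 4.0*cos(l) - 2.32)^2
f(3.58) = -0.90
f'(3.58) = 0.12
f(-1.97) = -0.95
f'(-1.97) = -0.45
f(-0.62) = 1.15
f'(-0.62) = -2.05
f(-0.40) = 0.86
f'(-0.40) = -0.82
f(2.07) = -0.91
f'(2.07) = 0.28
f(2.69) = -0.90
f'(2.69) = -0.12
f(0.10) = 0.73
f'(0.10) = 0.16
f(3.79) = -0.88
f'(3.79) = 0.08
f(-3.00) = -0.93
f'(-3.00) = 0.06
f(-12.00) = 1.06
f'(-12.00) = 1.62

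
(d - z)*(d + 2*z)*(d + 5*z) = d^3 + 6*d^2*z + 3*d*z^2 - 10*z^3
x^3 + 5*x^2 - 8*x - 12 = (x - 2)*(x + 1)*(x + 6)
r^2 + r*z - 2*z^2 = (r - z)*(r + 2*z)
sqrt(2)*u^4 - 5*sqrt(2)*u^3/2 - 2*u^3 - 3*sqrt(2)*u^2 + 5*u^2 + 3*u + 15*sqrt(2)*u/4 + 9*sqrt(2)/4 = (u - 3)*(u - 3*sqrt(2)/2)*(u + sqrt(2)/2)*(sqrt(2)*u + sqrt(2)/2)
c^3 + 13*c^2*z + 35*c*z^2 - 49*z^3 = (c - z)*(c + 7*z)^2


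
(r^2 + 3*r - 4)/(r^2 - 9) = (r^2 + 3*r - 4)/(r^2 - 9)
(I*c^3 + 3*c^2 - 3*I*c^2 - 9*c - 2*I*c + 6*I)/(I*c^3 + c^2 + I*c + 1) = (c^2 - c*(3 + 2*I) + 6*I)/(c^2 + 1)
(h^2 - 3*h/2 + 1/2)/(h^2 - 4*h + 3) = (h - 1/2)/(h - 3)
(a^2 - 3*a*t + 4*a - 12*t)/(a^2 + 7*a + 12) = (a - 3*t)/(a + 3)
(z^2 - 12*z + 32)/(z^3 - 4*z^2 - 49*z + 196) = (z - 8)/(z^2 - 49)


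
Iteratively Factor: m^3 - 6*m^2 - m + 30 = (m + 2)*(m^2 - 8*m + 15) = (m - 5)*(m + 2)*(m - 3)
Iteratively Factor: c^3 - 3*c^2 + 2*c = (c - 1)*(c^2 - 2*c) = (c - 2)*(c - 1)*(c)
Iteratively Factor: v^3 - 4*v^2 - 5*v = (v)*(v^2 - 4*v - 5) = v*(v + 1)*(v - 5)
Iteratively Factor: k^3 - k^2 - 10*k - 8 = (k - 4)*(k^2 + 3*k + 2) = (k - 4)*(k + 1)*(k + 2)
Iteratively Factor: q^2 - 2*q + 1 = (q - 1)*(q - 1)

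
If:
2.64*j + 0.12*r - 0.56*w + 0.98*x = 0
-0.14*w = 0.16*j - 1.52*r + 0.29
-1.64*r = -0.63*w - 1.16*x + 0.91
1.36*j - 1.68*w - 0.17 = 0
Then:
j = -0.57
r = 0.08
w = -0.56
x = 1.20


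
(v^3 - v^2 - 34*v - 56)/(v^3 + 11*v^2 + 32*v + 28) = (v^2 - 3*v - 28)/(v^2 + 9*v + 14)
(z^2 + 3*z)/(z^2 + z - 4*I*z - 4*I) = z*(z + 3)/(z^2 + z - 4*I*z - 4*I)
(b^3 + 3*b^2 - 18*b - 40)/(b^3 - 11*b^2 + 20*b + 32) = (b^2 + 7*b + 10)/(b^2 - 7*b - 8)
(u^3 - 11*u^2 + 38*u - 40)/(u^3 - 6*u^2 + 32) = (u^2 - 7*u + 10)/(u^2 - 2*u - 8)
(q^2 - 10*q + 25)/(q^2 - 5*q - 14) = (-q^2 + 10*q - 25)/(-q^2 + 5*q + 14)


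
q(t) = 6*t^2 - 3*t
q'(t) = 12*t - 3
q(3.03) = 46.00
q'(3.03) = 33.36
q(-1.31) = 14.23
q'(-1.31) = -18.72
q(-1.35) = 14.98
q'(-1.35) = -19.20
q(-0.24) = 1.07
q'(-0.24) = -5.88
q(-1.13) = 11.05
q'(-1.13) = -16.56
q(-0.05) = 0.16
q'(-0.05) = -3.60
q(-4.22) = 119.51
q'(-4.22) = -53.64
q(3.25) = 53.62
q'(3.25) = 36.00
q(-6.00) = 234.00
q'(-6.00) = -75.00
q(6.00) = 198.00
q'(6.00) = 69.00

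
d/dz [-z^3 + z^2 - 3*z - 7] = -3*z^2 + 2*z - 3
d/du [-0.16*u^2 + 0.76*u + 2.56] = 0.76 - 0.32*u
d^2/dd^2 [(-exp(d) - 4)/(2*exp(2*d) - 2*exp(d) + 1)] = (-4*exp(4*d) - 68*exp(3*d) + 60*exp(2*d) + 14*exp(d) - 9)*exp(d)/(8*exp(6*d) - 24*exp(5*d) + 36*exp(4*d) - 32*exp(3*d) + 18*exp(2*d) - 6*exp(d) + 1)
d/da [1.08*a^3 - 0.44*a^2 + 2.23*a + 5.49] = 3.24*a^2 - 0.88*a + 2.23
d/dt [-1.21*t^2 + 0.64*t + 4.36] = 0.64 - 2.42*t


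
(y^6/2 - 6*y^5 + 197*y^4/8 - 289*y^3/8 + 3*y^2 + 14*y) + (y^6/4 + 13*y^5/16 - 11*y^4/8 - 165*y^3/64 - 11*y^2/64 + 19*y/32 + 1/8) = 3*y^6/4 - 83*y^5/16 + 93*y^4/4 - 2477*y^3/64 + 181*y^2/64 + 467*y/32 + 1/8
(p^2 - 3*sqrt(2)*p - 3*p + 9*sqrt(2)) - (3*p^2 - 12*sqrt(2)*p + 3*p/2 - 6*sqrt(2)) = -2*p^2 - 9*p/2 + 9*sqrt(2)*p + 15*sqrt(2)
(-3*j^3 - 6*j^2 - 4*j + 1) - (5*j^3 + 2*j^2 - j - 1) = -8*j^3 - 8*j^2 - 3*j + 2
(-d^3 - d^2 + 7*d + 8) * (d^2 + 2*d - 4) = -d^5 - 3*d^4 + 9*d^3 + 26*d^2 - 12*d - 32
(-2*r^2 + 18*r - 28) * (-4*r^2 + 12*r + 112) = 8*r^4 - 96*r^3 + 104*r^2 + 1680*r - 3136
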